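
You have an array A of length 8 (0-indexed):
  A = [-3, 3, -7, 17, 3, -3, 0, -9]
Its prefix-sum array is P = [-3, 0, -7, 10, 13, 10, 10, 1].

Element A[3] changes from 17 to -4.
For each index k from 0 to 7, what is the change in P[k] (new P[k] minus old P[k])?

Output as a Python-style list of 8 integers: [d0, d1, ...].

Element change: A[3] 17 -> -4, delta = -21
For k < 3: P[k] unchanged, delta_P[k] = 0
For k >= 3: P[k] shifts by exactly -21
Delta array: [0, 0, 0, -21, -21, -21, -21, -21]

Answer: [0, 0, 0, -21, -21, -21, -21, -21]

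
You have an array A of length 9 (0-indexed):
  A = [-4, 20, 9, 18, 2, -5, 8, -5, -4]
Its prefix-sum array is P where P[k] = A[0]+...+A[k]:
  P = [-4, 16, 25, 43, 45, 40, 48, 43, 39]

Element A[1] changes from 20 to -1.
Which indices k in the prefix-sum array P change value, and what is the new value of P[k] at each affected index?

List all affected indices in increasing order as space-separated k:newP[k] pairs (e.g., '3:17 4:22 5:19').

P[k] = A[0] + ... + A[k]
P[k] includes A[1] iff k >= 1
Affected indices: 1, 2, ..., 8; delta = -21
  P[1]: 16 + -21 = -5
  P[2]: 25 + -21 = 4
  P[3]: 43 + -21 = 22
  P[4]: 45 + -21 = 24
  P[5]: 40 + -21 = 19
  P[6]: 48 + -21 = 27
  P[7]: 43 + -21 = 22
  P[8]: 39 + -21 = 18

Answer: 1:-5 2:4 3:22 4:24 5:19 6:27 7:22 8:18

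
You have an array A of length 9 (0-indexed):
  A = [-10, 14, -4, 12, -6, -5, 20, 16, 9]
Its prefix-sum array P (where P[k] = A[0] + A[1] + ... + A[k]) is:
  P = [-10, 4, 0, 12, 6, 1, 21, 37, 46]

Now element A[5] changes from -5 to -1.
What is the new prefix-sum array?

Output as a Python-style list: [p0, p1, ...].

Answer: [-10, 4, 0, 12, 6, 5, 25, 41, 50]

Derivation:
Change: A[5] -5 -> -1, delta = 4
P[k] for k < 5: unchanged (A[5] not included)
P[k] for k >= 5: shift by delta = 4
  P[0] = -10 + 0 = -10
  P[1] = 4 + 0 = 4
  P[2] = 0 + 0 = 0
  P[3] = 12 + 0 = 12
  P[4] = 6 + 0 = 6
  P[5] = 1 + 4 = 5
  P[6] = 21 + 4 = 25
  P[7] = 37 + 4 = 41
  P[8] = 46 + 4 = 50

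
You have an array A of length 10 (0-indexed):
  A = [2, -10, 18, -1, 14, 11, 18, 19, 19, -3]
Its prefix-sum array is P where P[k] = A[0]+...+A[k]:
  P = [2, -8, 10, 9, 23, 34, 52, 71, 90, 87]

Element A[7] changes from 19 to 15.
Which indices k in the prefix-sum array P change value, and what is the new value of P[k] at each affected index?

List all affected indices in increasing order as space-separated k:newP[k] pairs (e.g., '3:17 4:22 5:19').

P[k] = A[0] + ... + A[k]
P[k] includes A[7] iff k >= 7
Affected indices: 7, 8, ..., 9; delta = -4
  P[7]: 71 + -4 = 67
  P[8]: 90 + -4 = 86
  P[9]: 87 + -4 = 83

Answer: 7:67 8:86 9:83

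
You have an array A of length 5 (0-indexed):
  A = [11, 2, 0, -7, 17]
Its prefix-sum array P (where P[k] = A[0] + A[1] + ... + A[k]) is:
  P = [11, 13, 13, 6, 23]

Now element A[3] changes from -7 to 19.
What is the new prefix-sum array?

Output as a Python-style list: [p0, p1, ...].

Change: A[3] -7 -> 19, delta = 26
P[k] for k < 3: unchanged (A[3] not included)
P[k] for k >= 3: shift by delta = 26
  P[0] = 11 + 0 = 11
  P[1] = 13 + 0 = 13
  P[2] = 13 + 0 = 13
  P[3] = 6 + 26 = 32
  P[4] = 23 + 26 = 49

Answer: [11, 13, 13, 32, 49]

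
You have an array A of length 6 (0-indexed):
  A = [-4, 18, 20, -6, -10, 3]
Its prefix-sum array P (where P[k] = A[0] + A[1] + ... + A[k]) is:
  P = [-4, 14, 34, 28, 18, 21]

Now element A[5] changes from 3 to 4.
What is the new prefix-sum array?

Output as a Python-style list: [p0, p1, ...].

Change: A[5] 3 -> 4, delta = 1
P[k] for k < 5: unchanged (A[5] not included)
P[k] for k >= 5: shift by delta = 1
  P[0] = -4 + 0 = -4
  P[1] = 14 + 0 = 14
  P[2] = 34 + 0 = 34
  P[3] = 28 + 0 = 28
  P[4] = 18 + 0 = 18
  P[5] = 21 + 1 = 22

Answer: [-4, 14, 34, 28, 18, 22]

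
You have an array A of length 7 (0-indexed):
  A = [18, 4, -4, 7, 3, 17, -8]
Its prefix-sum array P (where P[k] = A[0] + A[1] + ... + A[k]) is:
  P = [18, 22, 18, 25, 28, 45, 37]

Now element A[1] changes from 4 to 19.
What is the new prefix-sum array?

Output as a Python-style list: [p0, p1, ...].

Answer: [18, 37, 33, 40, 43, 60, 52]

Derivation:
Change: A[1] 4 -> 19, delta = 15
P[k] for k < 1: unchanged (A[1] not included)
P[k] for k >= 1: shift by delta = 15
  P[0] = 18 + 0 = 18
  P[1] = 22 + 15 = 37
  P[2] = 18 + 15 = 33
  P[3] = 25 + 15 = 40
  P[4] = 28 + 15 = 43
  P[5] = 45 + 15 = 60
  P[6] = 37 + 15 = 52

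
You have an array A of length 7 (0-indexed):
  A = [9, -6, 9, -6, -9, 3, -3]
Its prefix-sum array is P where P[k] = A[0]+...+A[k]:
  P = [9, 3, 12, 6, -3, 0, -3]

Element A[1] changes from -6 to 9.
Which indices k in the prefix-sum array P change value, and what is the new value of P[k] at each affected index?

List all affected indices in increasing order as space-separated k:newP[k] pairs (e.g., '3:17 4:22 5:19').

Answer: 1:18 2:27 3:21 4:12 5:15 6:12

Derivation:
P[k] = A[0] + ... + A[k]
P[k] includes A[1] iff k >= 1
Affected indices: 1, 2, ..., 6; delta = 15
  P[1]: 3 + 15 = 18
  P[2]: 12 + 15 = 27
  P[3]: 6 + 15 = 21
  P[4]: -3 + 15 = 12
  P[5]: 0 + 15 = 15
  P[6]: -3 + 15 = 12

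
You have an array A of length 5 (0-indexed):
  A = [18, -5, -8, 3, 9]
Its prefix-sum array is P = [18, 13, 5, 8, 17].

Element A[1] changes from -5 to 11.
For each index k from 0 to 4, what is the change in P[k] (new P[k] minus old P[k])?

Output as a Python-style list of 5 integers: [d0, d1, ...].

Element change: A[1] -5 -> 11, delta = 16
For k < 1: P[k] unchanged, delta_P[k] = 0
For k >= 1: P[k] shifts by exactly 16
Delta array: [0, 16, 16, 16, 16]

Answer: [0, 16, 16, 16, 16]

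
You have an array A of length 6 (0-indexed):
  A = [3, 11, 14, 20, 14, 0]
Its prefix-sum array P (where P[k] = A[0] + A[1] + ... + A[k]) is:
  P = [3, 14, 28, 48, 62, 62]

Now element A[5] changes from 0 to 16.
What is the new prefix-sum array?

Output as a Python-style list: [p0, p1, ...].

Answer: [3, 14, 28, 48, 62, 78]

Derivation:
Change: A[5] 0 -> 16, delta = 16
P[k] for k < 5: unchanged (A[5] not included)
P[k] for k >= 5: shift by delta = 16
  P[0] = 3 + 0 = 3
  P[1] = 14 + 0 = 14
  P[2] = 28 + 0 = 28
  P[3] = 48 + 0 = 48
  P[4] = 62 + 0 = 62
  P[5] = 62 + 16 = 78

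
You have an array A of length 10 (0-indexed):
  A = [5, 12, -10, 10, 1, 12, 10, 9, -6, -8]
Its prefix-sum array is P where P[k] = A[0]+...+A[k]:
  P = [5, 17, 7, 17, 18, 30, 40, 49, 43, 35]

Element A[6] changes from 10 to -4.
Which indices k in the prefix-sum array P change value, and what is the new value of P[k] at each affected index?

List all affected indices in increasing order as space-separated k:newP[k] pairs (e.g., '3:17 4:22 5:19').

Answer: 6:26 7:35 8:29 9:21

Derivation:
P[k] = A[0] + ... + A[k]
P[k] includes A[6] iff k >= 6
Affected indices: 6, 7, ..., 9; delta = -14
  P[6]: 40 + -14 = 26
  P[7]: 49 + -14 = 35
  P[8]: 43 + -14 = 29
  P[9]: 35 + -14 = 21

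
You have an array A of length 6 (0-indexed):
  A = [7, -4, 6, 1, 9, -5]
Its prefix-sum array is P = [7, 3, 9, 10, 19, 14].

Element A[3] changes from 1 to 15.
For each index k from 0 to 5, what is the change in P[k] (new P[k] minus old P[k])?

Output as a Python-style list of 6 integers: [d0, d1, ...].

Answer: [0, 0, 0, 14, 14, 14]

Derivation:
Element change: A[3] 1 -> 15, delta = 14
For k < 3: P[k] unchanged, delta_P[k] = 0
For k >= 3: P[k] shifts by exactly 14
Delta array: [0, 0, 0, 14, 14, 14]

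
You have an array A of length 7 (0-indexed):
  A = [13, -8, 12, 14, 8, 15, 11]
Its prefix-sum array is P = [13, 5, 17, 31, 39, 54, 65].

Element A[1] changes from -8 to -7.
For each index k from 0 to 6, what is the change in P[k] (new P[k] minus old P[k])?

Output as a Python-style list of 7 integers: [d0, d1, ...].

Element change: A[1] -8 -> -7, delta = 1
For k < 1: P[k] unchanged, delta_P[k] = 0
For k >= 1: P[k] shifts by exactly 1
Delta array: [0, 1, 1, 1, 1, 1, 1]

Answer: [0, 1, 1, 1, 1, 1, 1]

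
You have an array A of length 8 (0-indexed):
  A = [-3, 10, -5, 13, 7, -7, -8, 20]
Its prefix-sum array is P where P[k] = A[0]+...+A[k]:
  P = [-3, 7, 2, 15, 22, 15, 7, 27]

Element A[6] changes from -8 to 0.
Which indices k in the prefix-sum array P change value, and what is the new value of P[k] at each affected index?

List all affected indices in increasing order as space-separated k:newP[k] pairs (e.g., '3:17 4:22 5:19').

P[k] = A[0] + ... + A[k]
P[k] includes A[6] iff k >= 6
Affected indices: 6, 7, ..., 7; delta = 8
  P[6]: 7 + 8 = 15
  P[7]: 27 + 8 = 35

Answer: 6:15 7:35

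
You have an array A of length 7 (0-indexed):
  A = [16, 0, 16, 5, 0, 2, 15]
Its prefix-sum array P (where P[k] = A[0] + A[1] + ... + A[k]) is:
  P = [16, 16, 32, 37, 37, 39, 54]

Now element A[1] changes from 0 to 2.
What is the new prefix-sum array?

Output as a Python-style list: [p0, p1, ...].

Change: A[1] 0 -> 2, delta = 2
P[k] for k < 1: unchanged (A[1] not included)
P[k] for k >= 1: shift by delta = 2
  P[0] = 16 + 0 = 16
  P[1] = 16 + 2 = 18
  P[2] = 32 + 2 = 34
  P[3] = 37 + 2 = 39
  P[4] = 37 + 2 = 39
  P[5] = 39 + 2 = 41
  P[6] = 54 + 2 = 56

Answer: [16, 18, 34, 39, 39, 41, 56]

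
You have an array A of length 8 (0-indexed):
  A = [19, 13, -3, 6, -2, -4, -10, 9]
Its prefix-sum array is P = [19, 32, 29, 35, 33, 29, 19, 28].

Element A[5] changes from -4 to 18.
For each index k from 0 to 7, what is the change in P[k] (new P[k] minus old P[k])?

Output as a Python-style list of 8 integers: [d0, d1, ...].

Element change: A[5] -4 -> 18, delta = 22
For k < 5: P[k] unchanged, delta_P[k] = 0
For k >= 5: P[k] shifts by exactly 22
Delta array: [0, 0, 0, 0, 0, 22, 22, 22]

Answer: [0, 0, 0, 0, 0, 22, 22, 22]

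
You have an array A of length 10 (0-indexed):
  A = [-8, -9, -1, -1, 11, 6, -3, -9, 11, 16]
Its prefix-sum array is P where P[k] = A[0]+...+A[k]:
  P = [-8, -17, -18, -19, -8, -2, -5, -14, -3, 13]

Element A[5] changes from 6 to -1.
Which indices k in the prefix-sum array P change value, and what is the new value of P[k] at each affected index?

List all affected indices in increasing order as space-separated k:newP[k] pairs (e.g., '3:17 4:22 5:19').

Answer: 5:-9 6:-12 7:-21 8:-10 9:6

Derivation:
P[k] = A[0] + ... + A[k]
P[k] includes A[5] iff k >= 5
Affected indices: 5, 6, ..., 9; delta = -7
  P[5]: -2 + -7 = -9
  P[6]: -5 + -7 = -12
  P[7]: -14 + -7 = -21
  P[8]: -3 + -7 = -10
  P[9]: 13 + -7 = 6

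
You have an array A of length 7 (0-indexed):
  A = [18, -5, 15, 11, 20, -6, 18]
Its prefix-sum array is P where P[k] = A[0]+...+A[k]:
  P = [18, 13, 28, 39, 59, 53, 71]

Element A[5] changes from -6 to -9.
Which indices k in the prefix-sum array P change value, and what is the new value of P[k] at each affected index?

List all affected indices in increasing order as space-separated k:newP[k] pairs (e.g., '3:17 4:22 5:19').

P[k] = A[0] + ... + A[k]
P[k] includes A[5] iff k >= 5
Affected indices: 5, 6, ..., 6; delta = -3
  P[5]: 53 + -3 = 50
  P[6]: 71 + -3 = 68

Answer: 5:50 6:68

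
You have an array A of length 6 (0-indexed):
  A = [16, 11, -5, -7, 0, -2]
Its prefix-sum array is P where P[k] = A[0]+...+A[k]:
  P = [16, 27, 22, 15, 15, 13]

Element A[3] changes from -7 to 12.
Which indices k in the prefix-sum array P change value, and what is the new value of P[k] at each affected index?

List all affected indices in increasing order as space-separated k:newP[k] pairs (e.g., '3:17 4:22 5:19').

P[k] = A[0] + ... + A[k]
P[k] includes A[3] iff k >= 3
Affected indices: 3, 4, ..., 5; delta = 19
  P[3]: 15 + 19 = 34
  P[4]: 15 + 19 = 34
  P[5]: 13 + 19 = 32

Answer: 3:34 4:34 5:32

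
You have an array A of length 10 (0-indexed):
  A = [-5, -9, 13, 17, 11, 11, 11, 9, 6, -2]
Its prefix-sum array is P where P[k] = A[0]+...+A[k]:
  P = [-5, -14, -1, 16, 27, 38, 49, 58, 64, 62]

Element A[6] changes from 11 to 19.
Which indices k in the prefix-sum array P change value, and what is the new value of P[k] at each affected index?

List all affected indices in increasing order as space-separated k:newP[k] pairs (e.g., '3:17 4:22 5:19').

Answer: 6:57 7:66 8:72 9:70

Derivation:
P[k] = A[0] + ... + A[k]
P[k] includes A[6] iff k >= 6
Affected indices: 6, 7, ..., 9; delta = 8
  P[6]: 49 + 8 = 57
  P[7]: 58 + 8 = 66
  P[8]: 64 + 8 = 72
  P[9]: 62 + 8 = 70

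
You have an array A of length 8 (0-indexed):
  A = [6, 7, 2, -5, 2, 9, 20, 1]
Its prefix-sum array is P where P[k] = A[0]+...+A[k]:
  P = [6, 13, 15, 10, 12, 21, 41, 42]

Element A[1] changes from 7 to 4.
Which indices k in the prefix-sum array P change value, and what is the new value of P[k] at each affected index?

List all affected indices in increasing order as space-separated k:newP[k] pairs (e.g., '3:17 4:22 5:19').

Answer: 1:10 2:12 3:7 4:9 5:18 6:38 7:39

Derivation:
P[k] = A[0] + ... + A[k]
P[k] includes A[1] iff k >= 1
Affected indices: 1, 2, ..., 7; delta = -3
  P[1]: 13 + -3 = 10
  P[2]: 15 + -3 = 12
  P[3]: 10 + -3 = 7
  P[4]: 12 + -3 = 9
  P[5]: 21 + -3 = 18
  P[6]: 41 + -3 = 38
  P[7]: 42 + -3 = 39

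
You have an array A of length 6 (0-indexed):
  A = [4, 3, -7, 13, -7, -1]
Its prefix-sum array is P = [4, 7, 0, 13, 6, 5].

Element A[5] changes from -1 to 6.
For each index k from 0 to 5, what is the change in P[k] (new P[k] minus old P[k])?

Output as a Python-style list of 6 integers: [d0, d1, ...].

Answer: [0, 0, 0, 0, 0, 7]

Derivation:
Element change: A[5] -1 -> 6, delta = 7
For k < 5: P[k] unchanged, delta_P[k] = 0
For k >= 5: P[k] shifts by exactly 7
Delta array: [0, 0, 0, 0, 0, 7]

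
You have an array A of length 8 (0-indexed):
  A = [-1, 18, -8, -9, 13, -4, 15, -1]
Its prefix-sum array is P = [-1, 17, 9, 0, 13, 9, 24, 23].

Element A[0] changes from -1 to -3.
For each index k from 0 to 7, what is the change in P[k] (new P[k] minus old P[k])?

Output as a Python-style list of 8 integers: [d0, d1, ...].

Answer: [-2, -2, -2, -2, -2, -2, -2, -2]

Derivation:
Element change: A[0] -1 -> -3, delta = -2
For k < 0: P[k] unchanged, delta_P[k] = 0
For k >= 0: P[k] shifts by exactly -2
Delta array: [-2, -2, -2, -2, -2, -2, -2, -2]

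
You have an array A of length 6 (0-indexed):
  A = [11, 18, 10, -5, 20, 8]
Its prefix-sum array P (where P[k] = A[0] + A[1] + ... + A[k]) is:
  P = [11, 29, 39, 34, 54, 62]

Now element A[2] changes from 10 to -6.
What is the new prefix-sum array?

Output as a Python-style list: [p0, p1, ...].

Change: A[2] 10 -> -6, delta = -16
P[k] for k < 2: unchanged (A[2] not included)
P[k] for k >= 2: shift by delta = -16
  P[0] = 11 + 0 = 11
  P[1] = 29 + 0 = 29
  P[2] = 39 + -16 = 23
  P[3] = 34 + -16 = 18
  P[4] = 54 + -16 = 38
  P[5] = 62 + -16 = 46

Answer: [11, 29, 23, 18, 38, 46]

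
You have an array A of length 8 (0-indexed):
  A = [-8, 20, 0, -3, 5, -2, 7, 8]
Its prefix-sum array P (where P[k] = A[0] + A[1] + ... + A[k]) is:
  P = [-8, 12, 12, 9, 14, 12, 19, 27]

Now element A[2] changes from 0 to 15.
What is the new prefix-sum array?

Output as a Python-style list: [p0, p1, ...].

Change: A[2] 0 -> 15, delta = 15
P[k] for k < 2: unchanged (A[2] not included)
P[k] for k >= 2: shift by delta = 15
  P[0] = -8 + 0 = -8
  P[1] = 12 + 0 = 12
  P[2] = 12 + 15 = 27
  P[3] = 9 + 15 = 24
  P[4] = 14 + 15 = 29
  P[5] = 12 + 15 = 27
  P[6] = 19 + 15 = 34
  P[7] = 27 + 15 = 42

Answer: [-8, 12, 27, 24, 29, 27, 34, 42]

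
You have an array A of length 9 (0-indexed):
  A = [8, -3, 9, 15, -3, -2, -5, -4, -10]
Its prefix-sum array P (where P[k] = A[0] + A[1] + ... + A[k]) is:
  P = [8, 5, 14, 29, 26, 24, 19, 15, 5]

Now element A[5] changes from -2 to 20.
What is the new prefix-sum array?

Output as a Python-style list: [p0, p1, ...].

Answer: [8, 5, 14, 29, 26, 46, 41, 37, 27]

Derivation:
Change: A[5] -2 -> 20, delta = 22
P[k] for k < 5: unchanged (A[5] not included)
P[k] for k >= 5: shift by delta = 22
  P[0] = 8 + 0 = 8
  P[1] = 5 + 0 = 5
  P[2] = 14 + 0 = 14
  P[3] = 29 + 0 = 29
  P[4] = 26 + 0 = 26
  P[5] = 24 + 22 = 46
  P[6] = 19 + 22 = 41
  P[7] = 15 + 22 = 37
  P[8] = 5 + 22 = 27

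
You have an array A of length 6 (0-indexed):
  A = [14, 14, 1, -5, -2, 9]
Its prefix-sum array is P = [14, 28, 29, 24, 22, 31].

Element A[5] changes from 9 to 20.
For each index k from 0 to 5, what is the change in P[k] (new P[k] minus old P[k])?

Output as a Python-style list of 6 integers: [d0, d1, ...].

Element change: A[5] 9 -> 20, delta = 11
For k < 5: P[k] unchanged, delta_P[k] = 0
For k >= 5: P[k] shifts by exactly 11
Delta array: [0, 0, 0, 0, 0, 11]

Answer: [0, 0, 0, 0, 0, 11]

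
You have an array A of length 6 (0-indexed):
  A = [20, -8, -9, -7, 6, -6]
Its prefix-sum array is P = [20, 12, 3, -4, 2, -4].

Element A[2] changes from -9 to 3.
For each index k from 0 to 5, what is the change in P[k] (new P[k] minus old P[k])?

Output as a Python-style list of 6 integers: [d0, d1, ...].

Element change: A[2] -9 -> 3, delta = 12
For k < 2: P[k] unchanged, delta_P[k] = 0
For k >= 2: P[k] shifts by exactly 12
Delta array: [0, 0, 12, 12, 12, 12]

Answer: [0, 0, 12, 12, 12, 12]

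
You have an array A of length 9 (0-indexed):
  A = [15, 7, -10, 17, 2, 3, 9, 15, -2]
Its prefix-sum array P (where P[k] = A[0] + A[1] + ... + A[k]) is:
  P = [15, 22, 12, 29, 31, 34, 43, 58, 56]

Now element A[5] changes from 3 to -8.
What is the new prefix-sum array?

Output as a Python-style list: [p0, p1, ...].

Change: A[5] 3 -> -8, delta = -11
P[k] for k < 5: unchanged (A[5] not included)
P[k] for k >= 5: shift by delta = -11
  P[0] = 15 + 0 = 15
  P[1] = 22 + 0 = 22
  P[2] = 12 + 0 = 12
  P[3] = 29 + 0 = 29
  P[4] = 31 + 0 = 31
  P[5] = 34 + -11 = 23
  P[6] = 43 + -11 = 32
  P[7] = 58 + -11 = 47
  P[8] = 56 + -11 = 45

Answer: [15, 22, 12, 29, 31, 23, 32, 47, 45]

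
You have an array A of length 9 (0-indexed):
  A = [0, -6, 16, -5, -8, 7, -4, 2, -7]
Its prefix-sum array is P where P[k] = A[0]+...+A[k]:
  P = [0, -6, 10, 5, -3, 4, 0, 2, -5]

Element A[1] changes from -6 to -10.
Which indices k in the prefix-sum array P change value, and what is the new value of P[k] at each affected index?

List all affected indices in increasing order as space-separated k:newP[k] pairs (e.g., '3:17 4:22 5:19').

P[k] = A[0] + ... + A[k]
P[k] includes A[1] iff k >= 1
Affected indices: 1, 2, ..., 8; delta = -4
  P[1]: -6 + -4 = -10
  P[2]: 10 + -4 = 6
  P[3]: 5 + -4 = 1
  P[4]: -3 + -4 = -7
  P[5]: 4 + -4 = 0
  P[6]: 0 + -4 = -4
  P[7]: 2 + -4 = -2
  P[8]: -5 + -4 = -9

Answer: 1:-10 2:6 3:1 4:-7 5:0 6:-4 7:-2 8:-9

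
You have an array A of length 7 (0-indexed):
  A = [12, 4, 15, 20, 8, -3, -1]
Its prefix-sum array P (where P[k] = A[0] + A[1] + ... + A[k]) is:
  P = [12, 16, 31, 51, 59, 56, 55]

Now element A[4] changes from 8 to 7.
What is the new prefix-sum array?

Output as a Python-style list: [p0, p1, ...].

Answer: [12, 16, 31, 51, 58, 55, 54]

Derivation:
Change: A[4] 8 -> 7, delta = -1
P[k] for k < 4: unchanged (A[4] not included)
P[k] for k >= 4: shift by delta = -1
  P[0] = 12 + 0 = 12
  P[1] = 16 + 0 = 16
  P[2] = 31 + 0 = 31
  P[3] = 51 + 0 = 51
  P[4] = 59 + -1 = 58
  P[5] = 56 + -1 = 55
  P[6] = 55 + -1 = 54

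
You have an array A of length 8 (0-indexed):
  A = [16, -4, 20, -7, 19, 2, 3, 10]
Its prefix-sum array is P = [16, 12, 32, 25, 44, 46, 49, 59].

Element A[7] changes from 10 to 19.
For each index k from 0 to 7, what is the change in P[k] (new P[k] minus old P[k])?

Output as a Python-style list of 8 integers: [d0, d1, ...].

Answer: [0, 0, 0, 0, 0, 0, 0, 9]

Derivation:
Element change: A[7] 10 -> 19, delta = 9
For k < 7: P[k] unchanged, delta_P[k] = 0
For k >= 7: P[k] shifts by exactly 9
Delta array: [0, 0, 0, 0, 0, 0, 0, 9]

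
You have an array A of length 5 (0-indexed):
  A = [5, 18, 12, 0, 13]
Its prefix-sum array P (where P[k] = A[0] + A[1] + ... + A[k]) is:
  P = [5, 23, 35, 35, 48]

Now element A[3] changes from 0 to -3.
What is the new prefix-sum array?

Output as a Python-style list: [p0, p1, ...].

Change: A[3] 0 -> -3, delta = -3
P[k] for k < 3: unchanged (A[3] not included)
P[k] for k >= 3: shift by delta = -3
  P[0] = 5 + 0 = 5
  P[1] = 23 + 0 = 23
  P[2] = 35 + 0 = 35
  P[3] = 35 + -3 = 32
  P[4] = 48 + -3 = 45

Answer: [5, 23, 35, 32, 45]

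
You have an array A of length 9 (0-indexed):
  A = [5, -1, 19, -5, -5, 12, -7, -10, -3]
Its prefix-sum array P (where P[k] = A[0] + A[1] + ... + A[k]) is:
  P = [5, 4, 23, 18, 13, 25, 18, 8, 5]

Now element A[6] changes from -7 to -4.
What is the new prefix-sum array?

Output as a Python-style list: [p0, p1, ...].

Answer: [5, 4, 23, 18, 13, 25, 21, 11, 8]

Derivation:
Change: A[6] -7 -> -4, delta = 3
P[k] for k < 6: unchanged (A[6] not included)
P[k] for k >= 6: shift by delta = 3
  P[0] = 5 + 0 = 5
  P[1] = 4 + 0 = 4
  P[2] = 23 + 0 = 23
  P[3] = 18 + 0 = 18
  P[4] = 13 + 0 = 13
  P[5] = 25 + 0 = 25
  P[6] = 18 + 3 = 21
  P[7] = 8 + 3 = 11
  P[8] = 5 + 3 = 8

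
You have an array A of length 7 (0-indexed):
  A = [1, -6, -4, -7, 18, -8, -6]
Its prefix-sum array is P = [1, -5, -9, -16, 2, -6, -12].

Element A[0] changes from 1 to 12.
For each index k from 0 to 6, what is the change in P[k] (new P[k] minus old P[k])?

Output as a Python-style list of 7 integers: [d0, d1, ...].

Answer: [11, 11, 11, 11, 11, 11, 11]

Derivation:
Element change: A[0] 1 -> 12, delta = 11
For k < 0: P[k] unchanged, delta_P[k] = 0
For k >= 0: P[k] shifts by exactly 11
Delta array: [11, 11, 11, 11, 11, 11, 11]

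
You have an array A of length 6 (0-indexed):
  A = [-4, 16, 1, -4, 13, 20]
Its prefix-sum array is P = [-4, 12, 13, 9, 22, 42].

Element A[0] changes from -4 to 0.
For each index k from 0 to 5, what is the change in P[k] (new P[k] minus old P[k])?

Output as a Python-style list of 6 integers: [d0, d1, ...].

Answer: [4, 4, 4, 4, 4, 4]

Derivation:
Element change: A[0] -4 -> 0, delta = 4
For k < 0: P[k] unchanged, delta_P[k] = 0
For k >= 0: P[k] shifts by exactly 4
Delta array: [4, 4, 4, 4, 4, 4]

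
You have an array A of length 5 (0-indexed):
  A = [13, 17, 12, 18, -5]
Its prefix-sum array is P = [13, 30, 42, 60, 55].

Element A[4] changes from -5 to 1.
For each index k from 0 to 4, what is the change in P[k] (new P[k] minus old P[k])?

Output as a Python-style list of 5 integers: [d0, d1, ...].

Answer: [0, 0, 0, 0, 6]

Derivation:
Element change: A[4] -5 -> 1, delta = 6
For k < 4: P[k] unchanged, delta_P[k] = 0
For k >= 4: P[k] shifts by exactly 6
Delta array: [0, 0, 0, 0, 6]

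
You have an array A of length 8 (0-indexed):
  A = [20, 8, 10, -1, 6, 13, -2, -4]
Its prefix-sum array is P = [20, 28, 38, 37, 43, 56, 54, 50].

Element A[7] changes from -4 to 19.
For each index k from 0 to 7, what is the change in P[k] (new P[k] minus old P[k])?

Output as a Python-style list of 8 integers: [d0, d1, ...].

Element change: A[7] -4 -> 19, delta = 23
For k < 7: P[k] unchanged, delta_P[k] = 0
For k >= 7: P[k] shifts by exactly 23
Delta array: [0, 0, 0, 0, 0, 0, 0, 23]

Answer: [0, 0, 0, 0, 0, 0, 0, 23]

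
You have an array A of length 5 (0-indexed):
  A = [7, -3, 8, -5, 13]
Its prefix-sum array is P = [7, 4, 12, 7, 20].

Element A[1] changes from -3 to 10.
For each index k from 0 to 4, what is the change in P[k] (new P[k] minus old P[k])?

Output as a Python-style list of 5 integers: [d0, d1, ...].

Answer: [0, 13, 13, 13, 13]

Derivation:
Element change: A[1] -3 -> 10, delta = 13
For k < 1: P[k] unchanged, delta_P[k] = 0
For k >= 1: P[k] shifts by exactly 13
Delta array: [0, 13, 13, 13, 13]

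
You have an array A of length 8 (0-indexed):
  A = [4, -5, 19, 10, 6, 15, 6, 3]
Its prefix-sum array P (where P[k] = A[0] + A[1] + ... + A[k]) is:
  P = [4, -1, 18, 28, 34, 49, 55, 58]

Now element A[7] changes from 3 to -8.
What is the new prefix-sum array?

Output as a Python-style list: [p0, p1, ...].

Answer: [4, -1, 18, 28, 34, 49, 55, 47]

Derivation:
Change: A[7] 3 -> -8, delta = -11
P[k] for k < 7: unchanged (A[7] not included)
P[k] for k >= 7: shift by delta = -11
  P[0] = 4 + 0 = 4
  P[1] = -1 + 0 = -1
  P[2] = 18 + 0 = 18
  P[3] = 28 + 0 = 28
  P[4] = 34 + 0 = 34
  P[5] = 49 + 0 = 49
  P[6] = 55 + 0 = 55
  P[7] = 58 + -11 = 47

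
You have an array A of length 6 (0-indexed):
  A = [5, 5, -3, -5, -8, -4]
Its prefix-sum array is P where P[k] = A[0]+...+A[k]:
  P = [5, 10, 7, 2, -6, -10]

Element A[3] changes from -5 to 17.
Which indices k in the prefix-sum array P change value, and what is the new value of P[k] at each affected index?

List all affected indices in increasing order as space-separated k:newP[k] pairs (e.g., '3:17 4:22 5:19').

Answer: 3:24 4:16 5:12

Derivation:
P[k] = A[0] + ... + A[k]
P[k] includes A[3] iff k >= 3
Affected indices: 3, 4, ..., 5; delta = 22
  P[3]: 2 + 22 = 24
  P[4]: -6 + 22 = 16
  P[5]: -10 + 22 = 12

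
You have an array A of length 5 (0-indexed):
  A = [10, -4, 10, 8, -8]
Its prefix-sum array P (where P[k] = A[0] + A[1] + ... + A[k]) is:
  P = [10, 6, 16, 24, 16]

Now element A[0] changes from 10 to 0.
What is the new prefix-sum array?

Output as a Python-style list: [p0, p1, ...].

Change: A[0] 10 -> 0, delta = -10
P[k] for k < 0: unchanged (A[0] not included)
P[k] for k >= 0: shift by delta = -10
  P[0] = 10 + -10 = 0
  P[1] = 6 + -10 = -4
  P[2] = 16 + -10 = 6
  P[3] = 24 + -10 = 14
  P[4] = 16 + -10 = 6

Answer: [0, -4, 6, 14, 6]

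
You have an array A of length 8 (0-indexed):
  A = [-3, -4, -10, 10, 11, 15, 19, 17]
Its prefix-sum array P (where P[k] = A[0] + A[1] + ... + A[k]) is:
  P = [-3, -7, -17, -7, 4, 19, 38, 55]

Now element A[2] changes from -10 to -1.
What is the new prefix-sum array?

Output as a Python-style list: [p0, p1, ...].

Answer: [-3, -7, -8, 2, 13, 28, 47, 64]

Derivation:
Change: A[2] -10 -> -1, delta = 9
P[k] for k < 2: unchanged (A[2] not included)
P[k] for k >= 2: shift by delta = 9
  P[0] = -3 + 0 = -3
  P[1] = -7 + 0 = -7
  P[2] = -17 + 9 = -8
  P[3] = -7 + 9 = 2
  P[4] = 4 + 9 = 13
  P[5] = 19 + 9 = 28
  P[6] = 38 + 9 = 47
  P[7] = 55 + 9 = 64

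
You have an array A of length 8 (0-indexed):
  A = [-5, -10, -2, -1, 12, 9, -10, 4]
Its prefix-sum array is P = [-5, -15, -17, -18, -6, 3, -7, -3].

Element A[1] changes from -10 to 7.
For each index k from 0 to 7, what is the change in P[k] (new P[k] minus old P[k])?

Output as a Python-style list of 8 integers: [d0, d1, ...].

Answer: [0, 17, 17, 17, 17, 17, 17, 17]

Derivation:
Element change: A[1] -10 -> 7, delta = 17
For k < 1: P[k] unchanged, delta_P[k] = 0
For k >= 1: P[k] shifts by exactly 17
Delta array: [0, 17, 17, 17, 17, 17, 17, 17]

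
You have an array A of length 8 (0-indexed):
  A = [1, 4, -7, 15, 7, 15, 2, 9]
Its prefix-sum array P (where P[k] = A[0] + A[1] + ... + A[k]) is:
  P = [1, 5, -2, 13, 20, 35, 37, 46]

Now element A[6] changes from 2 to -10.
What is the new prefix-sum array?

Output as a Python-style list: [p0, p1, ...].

Answer: [1, 5, -2, 13, 20, 35, 25, 34]

Derivation:
Change: A[6] 2 -> -10, delta = -12
P[k] for k < 6: unchanged (A[6] not included)
P[k] for k >= 6: shift by delta = -12
  P[0] = 1 + 0 = 1
  P[1] = 5 + 0 = 5
  P[2] = -2 + 0 = -2
  P[3] = 13 + 0 = 13
  P[4] = 20 + 0 = 20
  P[5] = 35 + 0 = 35
  P[6] = 37 + -12 = 25
  P[7] = 46 + -12 = 34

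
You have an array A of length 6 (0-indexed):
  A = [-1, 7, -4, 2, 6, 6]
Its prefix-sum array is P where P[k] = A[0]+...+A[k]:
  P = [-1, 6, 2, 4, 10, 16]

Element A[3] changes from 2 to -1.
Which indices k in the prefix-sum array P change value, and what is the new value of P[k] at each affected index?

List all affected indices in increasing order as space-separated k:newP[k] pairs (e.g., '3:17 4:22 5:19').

Answer: 3:1 4:7 5:13

Derivation:
P[k] = A[0] + ... + A[k]
P[k] includes A[3] iff k >= 3
Affected indices: 3, 4, ..., 5; delta = -3
  P[3]: 4 + -3 = 1
  P[4]: 10 + -3 = 7
  P[5]: 16 + -3 = 13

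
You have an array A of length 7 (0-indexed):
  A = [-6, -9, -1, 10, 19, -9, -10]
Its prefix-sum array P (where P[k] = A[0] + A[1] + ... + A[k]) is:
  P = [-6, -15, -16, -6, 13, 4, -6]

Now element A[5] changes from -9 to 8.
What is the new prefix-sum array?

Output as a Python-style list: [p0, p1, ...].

Answer: [-6, -15, -16, -6, 13, 21, 11]

Derivation:
Change: A[5] -9 -> 8, delta = 17
P[k] for k < 5: unchanged (A[5] not included)
P[k] for k >= 5: shift by delta = 17
  P[0] = -6 + 0 = -6
  P[1] = -15 + 0 = -15
  P[2] = -16 + 0 = -16
  P[3] = -6 + 0 = -6
  P[4] = 13 + 0 = 13
  P[5] = 4 + 17 = 21
  P[6] = -6 + 17 = 11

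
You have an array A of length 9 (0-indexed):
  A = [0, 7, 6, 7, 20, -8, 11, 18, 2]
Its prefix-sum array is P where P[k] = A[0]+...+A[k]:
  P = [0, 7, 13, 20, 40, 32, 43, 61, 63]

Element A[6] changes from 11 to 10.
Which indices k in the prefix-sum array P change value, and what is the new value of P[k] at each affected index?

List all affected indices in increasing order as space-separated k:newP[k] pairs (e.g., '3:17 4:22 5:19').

P[k] = A[0] + ... + A[k]
P[k] includes A[6] iff k >= 6
Affected indices: 6, 7, ..., 8; delta = -1
  P[6]: 43 + -1 = 42
  P[7]: 61 + -1 = 60
  P[8]: 63 + -1 = 62

Answer: 6:42 7:60 8:62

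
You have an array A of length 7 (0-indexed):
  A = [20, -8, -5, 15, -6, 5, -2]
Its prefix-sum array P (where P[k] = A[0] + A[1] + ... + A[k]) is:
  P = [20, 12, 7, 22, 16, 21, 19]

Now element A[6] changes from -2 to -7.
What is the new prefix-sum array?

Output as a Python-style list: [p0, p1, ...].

Change: A[6] -2 -> -7, delta = -5
P[k] for k < 6: unchanged (A[6] not included)
P[k] for k >= 6: shift by delta = -5
  P[0] = 20 + 0 = 20
  P[1] = 12 + 0 = 12
  P[2] = 7 + 0 = 7
  P[3] = 22 + 0 = 22
  P[4] = 16 + 0 = 16
  P[5] = 21 + 0 = 21
  P[6] = 19 + -5 = 14

Answer: [20, 12, 7, 22, 16, 21, 14]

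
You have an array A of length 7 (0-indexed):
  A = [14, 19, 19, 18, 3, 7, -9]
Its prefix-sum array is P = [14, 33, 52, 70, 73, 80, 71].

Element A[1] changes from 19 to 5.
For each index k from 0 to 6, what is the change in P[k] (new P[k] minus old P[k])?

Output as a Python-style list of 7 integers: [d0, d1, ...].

Element change: A[1] 19 -> 5, delta = -14
For k < 1: P[k] unchanged, delta_P[k] = 0
For k >= 1: P[k] shifts by exactly -14
Delta array: [0, -14, -14, -14, -14, -14, -14]

Answer: [0, -14, -14, -14, -14, -14, -14]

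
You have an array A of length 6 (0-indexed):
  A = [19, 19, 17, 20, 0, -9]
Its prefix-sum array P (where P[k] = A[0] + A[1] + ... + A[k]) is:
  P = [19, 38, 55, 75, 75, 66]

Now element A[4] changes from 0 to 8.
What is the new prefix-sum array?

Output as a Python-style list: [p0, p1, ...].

Answer: [19, 38, 55, 75, 83, 74]

Derivation:
Change: A[4] 0 -> 8, delta = 8
P[k] for k < 4: unchanged (A[4] not included)
P[k] for k >= 4: shift by delta = 8
  P[0] = 19 + 0 = 19
  P[1] = 38 + 0 = 38
  P[2] = 55 + 0 = 55
  P[3] = 75 + 0 = 75
  P[4] = 75 + 8 = 83
  P[5] = 66 + 8 = 74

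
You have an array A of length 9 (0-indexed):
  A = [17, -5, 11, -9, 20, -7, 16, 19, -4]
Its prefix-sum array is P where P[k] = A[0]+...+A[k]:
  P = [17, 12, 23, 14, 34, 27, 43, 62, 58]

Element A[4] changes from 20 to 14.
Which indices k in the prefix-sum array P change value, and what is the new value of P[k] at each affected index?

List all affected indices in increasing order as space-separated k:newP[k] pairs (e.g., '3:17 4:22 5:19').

Answer: 4:28 5:21 6:37 7:56 8:52

Derivation:
P[k] = A[0] + ... + A[k]
P[k] includes A[4] iff k >= 4
Affected indices: 4, 5, ..., 8; delta = -6
  P[4]: 34 + -6 = 28
  P[5]: 27 + -6 = 21
  P[6]: 43 + -6 = 37
  P[7]: 62 + -6 = 56
  P[8]: 58 + -6 = 52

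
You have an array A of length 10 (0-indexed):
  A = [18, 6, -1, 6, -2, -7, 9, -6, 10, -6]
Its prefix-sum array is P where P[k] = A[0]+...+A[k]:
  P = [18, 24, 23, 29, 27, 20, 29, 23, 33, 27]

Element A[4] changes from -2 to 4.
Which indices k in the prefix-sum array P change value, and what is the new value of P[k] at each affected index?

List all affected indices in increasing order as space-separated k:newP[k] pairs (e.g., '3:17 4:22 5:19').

Answer: 4:33 5:26 6:35 7:29 8:39 9:33

Derivation:
P[k] = A[0] + ... + A[k]
P[k] includes A[4] iff k >= 4
Affected indices: 4, 5, ..., 9; delta = 6
  P[4]: 27 + 6 = 33
  P[5]: 20 + 6 = 26
  P[6]: 29 + 6 = 35
  P[7]: 23 + 6 = 29
  P[8]: 33 + 6 = 39
  P[9]: 27 + 6 = 33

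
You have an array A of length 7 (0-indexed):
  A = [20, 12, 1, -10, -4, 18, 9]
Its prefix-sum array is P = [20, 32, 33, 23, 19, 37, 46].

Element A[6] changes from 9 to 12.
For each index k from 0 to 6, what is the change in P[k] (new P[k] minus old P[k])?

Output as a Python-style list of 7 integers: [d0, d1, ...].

Answer: [0, 0, 0, 0, 0, 0, 3]

Derivation:
Element change: A[6] 9 -> 12, delta = 3
For k < 6: P[k] unchanged, delta_P[k] = 0
For k >= 6: P[k] shifts by exactly 3
Delta array: [0, 0, 0, 0, 0, 0, 3]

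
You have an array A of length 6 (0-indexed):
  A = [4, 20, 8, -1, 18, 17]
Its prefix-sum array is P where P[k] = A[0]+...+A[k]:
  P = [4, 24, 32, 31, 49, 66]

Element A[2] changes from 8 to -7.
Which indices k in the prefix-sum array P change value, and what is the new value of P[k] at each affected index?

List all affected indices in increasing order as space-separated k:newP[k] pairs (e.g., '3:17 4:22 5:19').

P[k] = A[0] + ... + A[k]
P[k] includes A[2] iff k >= 2
Affected indices: 2, 3, ..., 5; delta = -15
  P[2]: 32 + -15 = 17
  P[3]: 31 + -15 = 16
  P[4]: 49 + -15 = 34
  P[5]: 66 + -15 = 51

Answer: 2:17 3:16 4:34 5:51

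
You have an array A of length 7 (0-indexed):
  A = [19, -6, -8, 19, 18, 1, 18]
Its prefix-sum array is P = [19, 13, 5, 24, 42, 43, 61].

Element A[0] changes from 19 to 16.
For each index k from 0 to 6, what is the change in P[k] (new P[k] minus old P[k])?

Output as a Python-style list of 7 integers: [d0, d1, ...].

Element change: A[0] 19 -> 16, delta = -3
For k < 0: P[k] unchanged, delta_P[k] = 0
For k >= 0: P[k] shifts by exactly -3
Delta array: [-3, -3, -3, -3, -3, -3, -3]

Answer: [-3, -3, -3, -3, -3, -3, -3]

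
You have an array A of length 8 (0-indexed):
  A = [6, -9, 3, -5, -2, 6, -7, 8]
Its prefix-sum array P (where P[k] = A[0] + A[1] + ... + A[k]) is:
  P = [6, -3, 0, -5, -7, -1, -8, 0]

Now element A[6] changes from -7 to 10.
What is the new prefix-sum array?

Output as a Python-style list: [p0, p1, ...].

Answer: [6, -3, 0, -5, -7, -1, 9, 17]

Derivation:
Change: A[6] -7 -> 10, delta = 17
P[k] for k < 6: unchanged (A[6] not included)
P[k] for k >= 6: shift by delta = 17
  P[0] = 6 + 0 = 6
  P[1] = -3 + 0 = -3
  P[2] = 0 + 0 = 0
  P[3] = -5 + 0 = -5
  P[4] = -7 + 0 = -7
  P[5] = -1 + 0 = -1
  P[6] = -8 + 17 = 9
  P[7] = 0 + 17 = 17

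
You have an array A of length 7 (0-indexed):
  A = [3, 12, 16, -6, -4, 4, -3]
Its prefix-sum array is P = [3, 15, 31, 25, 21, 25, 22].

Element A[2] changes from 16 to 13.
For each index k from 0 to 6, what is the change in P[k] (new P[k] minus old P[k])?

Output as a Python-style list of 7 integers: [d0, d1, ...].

Answer: [0, 0, -3, -3, -3, -3, -3]

Derivation:
Element change: A[2] 16 -> 13, delta = -3
For k < 2: P[k] unchanged, delta_P[k] = 0
For k >= 2: P[k] shifts by exactly -3
Delta array: [0, 0, -3, -3, -3, -3, -3]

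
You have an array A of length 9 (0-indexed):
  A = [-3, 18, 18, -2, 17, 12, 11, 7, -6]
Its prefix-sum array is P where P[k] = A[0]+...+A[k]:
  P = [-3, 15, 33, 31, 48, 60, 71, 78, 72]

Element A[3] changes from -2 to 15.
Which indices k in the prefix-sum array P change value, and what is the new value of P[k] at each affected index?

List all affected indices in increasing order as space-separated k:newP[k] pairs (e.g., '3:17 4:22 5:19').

Answer: 3:48 4:65 5:77 6:88 7:95 8:89

Derivation:
P[k] = A[0] + ... + A[k]
P[k] includes A[3] iff k >= 3
Affected indices: 3, 4, ..., 8; delta = 17
  P[3]: 31 + 17 = 48
  P[4]: 48 + 17 = 65
  P[5]: 60 + 17 = 77
  P[6]: 71 + 17 = 88
  P[7]: 78 + 17 = 95
  P[8]: 72 + 17 = 89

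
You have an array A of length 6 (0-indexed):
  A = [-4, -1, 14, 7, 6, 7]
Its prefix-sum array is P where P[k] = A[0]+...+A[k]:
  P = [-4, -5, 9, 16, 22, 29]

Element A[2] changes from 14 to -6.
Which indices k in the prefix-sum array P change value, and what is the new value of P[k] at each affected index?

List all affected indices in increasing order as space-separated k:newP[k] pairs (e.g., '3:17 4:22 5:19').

P[k] = A[0] + ... + A[k]
P[k] includes A[2] iff k >= 2
Affected indices: 2, 3, ..., 5; delta = -20
  P[2]: 9 + -20 = -11
  P[3]: 16 + -20 = -4
  P[4]: 22 + -20 = 2
  P[5]: 29 + -20 = 9

Answer: 2:-11 3:-4 4:2 5:9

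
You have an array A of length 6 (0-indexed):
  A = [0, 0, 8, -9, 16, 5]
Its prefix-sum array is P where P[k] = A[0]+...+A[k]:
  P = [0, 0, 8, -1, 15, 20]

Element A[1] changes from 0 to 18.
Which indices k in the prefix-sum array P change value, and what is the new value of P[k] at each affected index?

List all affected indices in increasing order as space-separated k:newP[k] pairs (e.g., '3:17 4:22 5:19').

Answer: 1:18 2:26 3:17 4:33 5:38

Derivation:
P[k] = A[0] + ... + A[k]
P[k] includes A[1] iff k >= 1
Affected indices: 1, 2, ..., 5; delta = 18
  P[1]: 0 + 18 = 18
  P[2]: 8 + 18 = 26
  P[3]: -1 + 18 = 17
  P[4]: 15 + 18 = 33
  P[5]: 20 + 18 = 38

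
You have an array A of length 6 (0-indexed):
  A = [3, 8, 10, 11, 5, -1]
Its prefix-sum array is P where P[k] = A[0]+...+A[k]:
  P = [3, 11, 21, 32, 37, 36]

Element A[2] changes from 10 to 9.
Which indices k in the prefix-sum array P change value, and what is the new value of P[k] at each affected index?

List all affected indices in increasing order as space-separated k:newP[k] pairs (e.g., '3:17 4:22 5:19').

P[k] = A[0] + ... + A[k]
P[k] includes A[2] iff k >= 2
Affected indices: 2, 3, ..., 5; delta = -1
  P[2]: 21 + -1 = 20
  P[3]: 32 + -1 = 31
  P[4]: 37 + -1 = 36
  P[5]: 36 + -1 = 35

Answer: 2:20 3:31 4:36 5:35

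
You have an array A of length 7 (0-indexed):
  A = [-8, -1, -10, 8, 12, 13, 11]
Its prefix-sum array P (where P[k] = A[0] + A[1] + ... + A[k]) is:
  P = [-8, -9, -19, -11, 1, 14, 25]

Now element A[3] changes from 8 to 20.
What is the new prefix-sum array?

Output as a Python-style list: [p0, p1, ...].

Change: A[3] 8 -> 20, delta = 12
P[k] for k < 3: unchanged (A[3] not included)
P[k] for k >= 3: shift by delta = 12
  P[0] = -8 + 0 = -8
  P[1] = -9 + 0 = -9
  P[2] = -19 + 0 = -19
  P[3] = -11 + 12 = 1
  P[4] = 1 + 12 = 13
  P[5] = 14 + 12 = 26
  P[6] = 25 + 12 = 37

Answer: [-8, -9, -19, 1, 13, 26, 37]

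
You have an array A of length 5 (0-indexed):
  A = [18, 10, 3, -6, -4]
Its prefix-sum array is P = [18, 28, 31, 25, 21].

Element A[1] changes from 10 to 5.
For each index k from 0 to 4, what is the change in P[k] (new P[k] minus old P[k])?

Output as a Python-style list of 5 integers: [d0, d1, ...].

Answer: [0, -5, -5, -5, -5]

Derivation:
Element change: A[1] 10 -> 5, delta = -5
For k < 1: P[k] unchanged, delta_P[k] = 0
For k >= 1: P[k] shifts by exactly -5
Delta array: [0, -5, -5, -5, -5]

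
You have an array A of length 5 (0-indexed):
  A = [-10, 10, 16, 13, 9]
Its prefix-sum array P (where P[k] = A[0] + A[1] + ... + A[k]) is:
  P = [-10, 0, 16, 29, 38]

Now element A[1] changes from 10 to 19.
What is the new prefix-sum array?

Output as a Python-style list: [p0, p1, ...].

Change: A[1] 10 -> 19, delta = 9
P[k] for k < 1: unchanged (A[1] not included)
P[k] for k >= 1: shift by delta = 9
  P[0] = -10 + 0 = -10
  P[1] = 0 + 9 = 9
  P[2] = 16 + 9 = 25
  P[3] = 29 + 9 = 38
  P[4] = 38 + 9 = 47

Answer: [-10, 9, 25, 38, 47]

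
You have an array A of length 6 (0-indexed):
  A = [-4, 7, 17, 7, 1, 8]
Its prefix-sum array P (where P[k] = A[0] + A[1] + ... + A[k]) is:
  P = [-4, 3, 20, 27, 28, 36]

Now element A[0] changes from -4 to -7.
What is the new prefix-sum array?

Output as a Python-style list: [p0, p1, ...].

Answer: [-7, 0, 17, 24, 25, 33]

Derivation:
Change: A[0] -4 -> -7, delta = -3
P[k] for k < 0: unchanged (A[0] not included)
P[k] for k >= 0: shift by delta = -3
  P[0] = -4 + -3 = -7
  P[1] = 3 + -3 = 0
  P[2] = 20 + -3 = 17
  P[3] = 27 + -3 = 24
  P[4] = 28 + -3 = 25
  P[5] = 36 + -3 = 33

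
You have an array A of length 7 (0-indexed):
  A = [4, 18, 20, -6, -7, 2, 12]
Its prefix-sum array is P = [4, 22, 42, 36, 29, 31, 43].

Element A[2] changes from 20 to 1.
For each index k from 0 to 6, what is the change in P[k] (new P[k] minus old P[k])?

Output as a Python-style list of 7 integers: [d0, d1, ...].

Answer: [0, 0, -19, -19, -19, -19, -19]

Derivation:
Element change: A[2] 20 -> 1, delta = -19
For k < 2: P[k] unchanged, delta_P[k] = 0
For k >= 2: P[k] shifts by exactly -19
Delta array: [0, 0, -19, -19, -19, -19, -19]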